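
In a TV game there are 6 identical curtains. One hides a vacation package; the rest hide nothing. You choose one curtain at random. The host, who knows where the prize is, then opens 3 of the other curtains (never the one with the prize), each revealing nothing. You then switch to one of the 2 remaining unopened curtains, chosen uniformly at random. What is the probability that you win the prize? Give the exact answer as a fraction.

Your original curtain holds the prize with probability 1/6, so the other 5 collectively hold it with probability 5/6.
The host can always find 3 empty curtains to open, so the reveals don't change that 5/6; it is now spread over the 2 remaining unopened curtains.
P(win by switching) = (5/6) · (1/2) = 5/12.

5/12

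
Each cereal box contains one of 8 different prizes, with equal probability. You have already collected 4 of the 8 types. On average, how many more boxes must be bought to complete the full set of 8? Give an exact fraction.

50/3

Starting from 4 distinct types, each trial gives a new one with probability (8−i)/8 when i types are held, so the wait for the next new type is 8/(8−i).
E = 8/4 + 8/3 + 8/2 + 8/1 = 50/3.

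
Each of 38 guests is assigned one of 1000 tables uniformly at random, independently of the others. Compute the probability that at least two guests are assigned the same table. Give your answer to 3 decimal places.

It's easier to compute the probability that all 38 are distinct.
P(all distinct) = 1000/1000 · 999/1000 · ··· · 963/1000 ≈ 0.491.
So the probability of at least one match is 1 − 0.491 = 0.509.

0.509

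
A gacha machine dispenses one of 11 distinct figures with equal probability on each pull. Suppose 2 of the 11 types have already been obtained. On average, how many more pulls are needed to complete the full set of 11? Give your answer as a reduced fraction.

78419/2520

Starting from 2 distinct types, each trial gives a new one with probability (11−i)/11 when i types are held, so the wait for the next new type is 11/(11−i).
E = 11/9 + 11/8 + 11/7 + 11/6 + 11/5 + 11/4 + 11/3 + 11/2 + 11/1 = 78419/2520.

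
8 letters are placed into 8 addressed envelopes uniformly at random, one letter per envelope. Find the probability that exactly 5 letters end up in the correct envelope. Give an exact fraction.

Choose which 5 of the 8 are fixed: C(8,5) = 56 ways.
The remaining 3 must have no fixed point: D(3) = 2.
P = 56·2/40320 = 1/360.

1/360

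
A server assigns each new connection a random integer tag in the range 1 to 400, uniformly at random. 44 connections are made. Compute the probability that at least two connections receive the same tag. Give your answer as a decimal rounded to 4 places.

0.9142

It's easier to compute the probability that all 44 are distinct.
P(all distinct) = 400/400 · 399/400 · ··· · 357/400 ≈ 0.0858.
So the probability of at least one match is 1 − 0.0858 = 0.9142.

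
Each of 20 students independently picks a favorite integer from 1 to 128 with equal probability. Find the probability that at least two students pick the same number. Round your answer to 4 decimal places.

It's easier to compute the probability that all 20 are distinct.
P(all distinct) = 128/128 · 127/128 · ··· · 109/128 ≈ 0.2089.
So the probability of at least one match is 1 − 0.2089 = 0.7911.

0.7911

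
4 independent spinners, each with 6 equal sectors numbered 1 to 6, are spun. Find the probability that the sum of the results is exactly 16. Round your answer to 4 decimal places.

0.0965

There are 6^4 = 1296 equally likely outcomes.
The number of ordered 4-tuples from {1,…,6} summing to 16 is 125.
P(sum = 16) = 125/1296 ≈ 0.0965.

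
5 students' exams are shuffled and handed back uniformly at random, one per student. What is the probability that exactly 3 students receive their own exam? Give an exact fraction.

Choose which 3 of the 5 are fixed: C(5,3) = 10 ways.
The remaining 2 must have no fixed point: D(2) = 1.
P = 10·1/120 = 1/12.

1/12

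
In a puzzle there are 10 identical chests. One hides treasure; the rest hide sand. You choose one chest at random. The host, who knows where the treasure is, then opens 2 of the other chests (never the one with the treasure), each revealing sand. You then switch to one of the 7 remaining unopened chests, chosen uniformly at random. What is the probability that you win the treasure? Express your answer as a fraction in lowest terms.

9/70

Your original chest holds the treasure with probability 1/10, so the other 9 collectively hold it with probability 9/10.
The host can always find 2 empty chests to open, so the reveals don't change that 9/10; it is now spread over the 7 remaining unopened chests.
P(win by switching) = (9/10) · (1/7) = 9/70.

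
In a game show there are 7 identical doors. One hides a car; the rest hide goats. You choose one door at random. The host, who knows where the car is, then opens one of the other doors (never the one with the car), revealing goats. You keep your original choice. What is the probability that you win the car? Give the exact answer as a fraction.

1/7

The host can always open an empty door regardless of your choice, so this gives no information about your original door.
P(win by staying) = 1/7.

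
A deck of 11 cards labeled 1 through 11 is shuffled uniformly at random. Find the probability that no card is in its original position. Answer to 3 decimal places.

0.368

This is the derangement probability: permutations of 11 with no fixed point.
D(11) = 11! · (1 − 1/1! + 1/2! − ··· + (−1)^11/11!) = 14684570.
P = 14684570/39916800 = 1468457/3991680 ≈ 0.368.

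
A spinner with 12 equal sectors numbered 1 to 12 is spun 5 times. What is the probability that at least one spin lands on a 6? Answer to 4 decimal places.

0.3528

P(no spin lands on a 6) = (11/12)^5 ≈ 0.6472.
P(at least one) = 1 − 0.6472 = 0.3528.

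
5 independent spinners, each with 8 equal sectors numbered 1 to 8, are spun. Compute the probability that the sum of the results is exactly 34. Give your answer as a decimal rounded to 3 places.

0.006

There are 8^5 = 32768 equally likely outcomes.
The number of ordered 5-tuples from {1,…,8} summing to 34 is 210.
P(sum = 34) = 210/32768 = 105/16384 ≈ 0.006.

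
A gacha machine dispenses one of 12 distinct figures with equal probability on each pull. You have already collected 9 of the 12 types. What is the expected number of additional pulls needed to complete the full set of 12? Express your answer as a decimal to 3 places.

Starting from 9 distinct types, each trial gives a new one with probability (12−i)/12 when i types are held, so the wait for the next new type is 12/(12−i).
E = 12/3 + 12/2 + 12/1 = 22 ≈ 22.000.

22.000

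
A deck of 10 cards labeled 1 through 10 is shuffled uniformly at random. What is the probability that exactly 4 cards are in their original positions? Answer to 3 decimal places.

Choose which 4 of the 10 are fixed: C(10,4) = 210 ways.
The remaining 6 must have no fixed point: D(6) = 265.
P = 210·265/3628800 = 53/3456 ≈ 0.015.

0.015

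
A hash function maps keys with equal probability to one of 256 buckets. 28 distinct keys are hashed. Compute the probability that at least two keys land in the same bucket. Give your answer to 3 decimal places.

0.784

It's easier to compute the probability that all 28 are distinct.
P(all distinct) = 256/256 · 255/256 · ··· · 229/256 ≈ 0.216.
So the probability of at least one match is 1 − 0.216 = 0.784.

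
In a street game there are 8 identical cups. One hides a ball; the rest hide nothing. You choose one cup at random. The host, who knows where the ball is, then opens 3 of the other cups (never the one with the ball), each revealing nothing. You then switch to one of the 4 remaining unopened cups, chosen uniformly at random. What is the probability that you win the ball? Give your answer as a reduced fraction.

Your original cup holds the ball with probability 1/8, so the other 7 collectively hold it with probability 7/8.
The host can always find 3 empty cups to open, so the reveals don't change that 7/8; it is now spread over the 4 remaining unopened cups.
P(win by switching) = (7/8) · (1/4) = 7/32.

7/32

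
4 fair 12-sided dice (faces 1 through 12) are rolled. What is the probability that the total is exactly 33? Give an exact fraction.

23/648

There are 12^4 = 20736 equally likely outcomes.
The number of ordered 4-tuples from {1,…,12} summing to 33 is 736.
P(sum = 33) = 736/20736 = 23/648.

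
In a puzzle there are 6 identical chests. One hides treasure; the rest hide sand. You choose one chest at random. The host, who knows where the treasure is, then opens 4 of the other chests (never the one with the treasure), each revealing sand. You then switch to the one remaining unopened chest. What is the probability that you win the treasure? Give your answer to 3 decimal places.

0.833

Your original chest holds the treasure with probability 1/6, so the other 5 collectively hold it with probability 5/6.
The host can always find 4 empty chests to open, so the reveals don't change that 5/6; it is now spread over the 1 remaining unopened chest.
P(win by switching) = (5/6) · (1/1) = 5/6 ≈ 0.833.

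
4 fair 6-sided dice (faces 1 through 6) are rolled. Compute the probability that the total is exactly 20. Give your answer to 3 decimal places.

0.027

There are 6^4 = 1296 equally likely outcomes.
The number of ordered 4-tuples from {1,…,6} summing to 20 is 35.
P(sum = 20) = 35/1296 ≈ 0.027.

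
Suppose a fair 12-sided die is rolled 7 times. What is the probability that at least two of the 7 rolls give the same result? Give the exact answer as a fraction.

3071/3456

P(all 7 different) = 12/12 · 11/12 · ··· · 6/12 = 385/3456.
P(at least two equal) = 1 − 385/3456 = 3071/3456.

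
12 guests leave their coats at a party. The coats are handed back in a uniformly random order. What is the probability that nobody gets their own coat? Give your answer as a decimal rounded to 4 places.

This is the derangement probability: permutations of 12 with no fixed point.
D(12) = 12! · (1 − 1/1! + 1/2! − ··· + (−1)^12/12!) = 176214841.
P = 176214841/479001600 = 16019531/43545600 ≈ 0.3679.

0.3679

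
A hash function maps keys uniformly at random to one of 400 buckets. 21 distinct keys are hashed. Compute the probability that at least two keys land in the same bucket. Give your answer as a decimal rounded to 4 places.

It's easier to compute the probability that all 21 are distinct.
P(all distinct) = 400/400 · 399/400 · ··· · 380/400 ≈ 0.5861.
So the probability of at least one match is 1 − 0.5861 = 0.4139.

0.4139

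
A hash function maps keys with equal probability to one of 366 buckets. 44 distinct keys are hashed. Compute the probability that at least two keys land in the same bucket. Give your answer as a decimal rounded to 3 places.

It's easier to compute the probability that all 44 are distinct.
P(all distinct) = 366/366 · 365/366 · ··· · 323/366 ≈ 0.068.
So the probability of at least one match is 1 − 0.068 = 0.932.

0.932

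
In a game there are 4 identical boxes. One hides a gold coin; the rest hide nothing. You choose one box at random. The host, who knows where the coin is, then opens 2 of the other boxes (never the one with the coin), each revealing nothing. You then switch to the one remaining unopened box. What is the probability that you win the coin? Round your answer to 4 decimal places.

Your original box holds the coin with probability 1/4, so the other 3 collectively hold it with probability 3/4.
The host can always find 2 empty boxes to open, so the reveals don't change that 3/4; it is now spread over the 1 remaining unopened box.
P(win by switching) = (3/4) · (1/1) = 3/4 ≈ 0.7500.

0.7500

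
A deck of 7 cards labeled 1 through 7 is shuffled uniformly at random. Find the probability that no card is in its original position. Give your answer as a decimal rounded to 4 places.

This is the derangement probability: permutations of 7 with no fixed point.
D(7) = 7! · (1 − 1/1! + 1/2! − ··· + (−1)^7/7!) = 1854.
P = 1854/5040 = 103/280 ≈ 0.3679.

0.3679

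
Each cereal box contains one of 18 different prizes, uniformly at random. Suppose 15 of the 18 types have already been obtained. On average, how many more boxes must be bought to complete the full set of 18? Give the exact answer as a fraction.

Starting from 15 distinct types, each trial gives a new one with probability (18−i)/18 when i types are held, so the wait for the next new type is 18/(18−i).
E = 18/3 + 18/2 + 18/1 = 33.

33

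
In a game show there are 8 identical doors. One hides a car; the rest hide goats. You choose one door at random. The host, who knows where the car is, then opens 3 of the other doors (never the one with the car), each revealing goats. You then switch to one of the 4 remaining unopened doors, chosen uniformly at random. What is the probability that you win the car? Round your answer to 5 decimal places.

Your original door holds the car with probability 1/8, so the other 7 collectively hold it with probability 7/8.
The host can always find 3 empty doors to open, so the reveals don't change that 7/8; it is now spread over the 4 remaining unopened doors.
P(win by switching) = (7/8) · (1/4) = 7/32 ≈ 0.21875.

0.21875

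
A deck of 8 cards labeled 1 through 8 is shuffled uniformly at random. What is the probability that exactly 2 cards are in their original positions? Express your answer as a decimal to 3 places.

0.184

Choose which 2 of the 8 are fixed: C(8,2) = 28 ways.
The remaining 6 must have no fixed point: D(6) = 265.
P = 28·265/40320 = 53/288 ≈ 0.184.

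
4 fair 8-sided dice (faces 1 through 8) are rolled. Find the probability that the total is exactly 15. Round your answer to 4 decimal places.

There are 8^4 = 4096 equally likely outcomes.
The number of ordered 4-tuples from {1,…,8} summing to 15 is 284.
P(sum = 15) = 284/4096 = 71/1024 ≈ 0.0693.

0.0693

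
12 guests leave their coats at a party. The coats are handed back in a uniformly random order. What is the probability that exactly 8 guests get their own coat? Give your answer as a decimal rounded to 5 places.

Choose which 8 of the 12 are fixed: C(12,8) = 495 ways.
The remaining 4 must have no fixed point: D(4) = 9.
P = 495·9/479001600 = 1/107520 ≈ 0.00001.

0.00001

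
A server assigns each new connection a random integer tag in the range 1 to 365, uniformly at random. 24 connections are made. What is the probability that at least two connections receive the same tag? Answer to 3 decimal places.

It's easier to compute the probability that all 24 are distinct.
P(all distinct) = 365/365 · 364/365 · ··· · 342/365 ≈ 0.462.
So the probability of at least one match is 1 − 0.462 = 0.538.

0.538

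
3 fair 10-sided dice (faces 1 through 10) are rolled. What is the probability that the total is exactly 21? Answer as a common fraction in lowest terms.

There are 10^3 = 1000 equally likely outcomes.
The number of ordered 3-tuples from {1,…,10} summing to 21 is 55.
P(sum = 21) = 55/1000 = 11/200.

11/200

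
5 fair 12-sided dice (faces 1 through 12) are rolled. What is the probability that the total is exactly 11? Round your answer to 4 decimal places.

0.0008

There are 12^5 = 248832 equally likely outcomes.
The number of ordered 5-tuples from {1,…,12} summing to 11 is 210.
P(sum = 11) = 210/248832 = 35/41472 ≈ 0.0008.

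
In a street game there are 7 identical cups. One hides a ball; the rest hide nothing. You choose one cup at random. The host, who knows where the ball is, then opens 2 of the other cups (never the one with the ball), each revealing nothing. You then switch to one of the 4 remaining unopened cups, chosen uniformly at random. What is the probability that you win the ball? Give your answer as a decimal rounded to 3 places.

0.214

Your original cup holds the ball with probability 1/7, so the other 6 collectively hold it with probability 6/7.
The host can always find 2 empty cups to open, so the reveals don't change that 6/7; it is now spread over the 4 remaining unopened cups.
P(win by switching) = (6/7) · (1/4) = 3/14 ≈ 0.214.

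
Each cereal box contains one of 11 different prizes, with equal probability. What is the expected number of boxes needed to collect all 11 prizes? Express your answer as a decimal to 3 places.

33.219

After i distinct types are collected, each trial gives a new one with probability (11−i)/11, so the expected wait for the next new type is 11/(11−i).
E = 11/11 + 11/10 + 11/9 + 11/8 + 11/7 + 11/6 + 11/5 + 11/4 + 11/3 + 11/2 + 11/1 = 83711/2520 ≈ 33.219.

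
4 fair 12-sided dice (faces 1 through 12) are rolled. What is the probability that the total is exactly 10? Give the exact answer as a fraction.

7/1728

There are 12^4 = 20736 equally likely outcomes.
The number of ordered 4-tuples from {1,…,12} summing to 10 is 84.
P(sum = 10) = 84/20736 = 7/1728.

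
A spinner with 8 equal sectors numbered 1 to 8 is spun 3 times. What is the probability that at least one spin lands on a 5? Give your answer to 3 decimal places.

0.330

P(no spin lands on a 5) = (7/8)^3 ≈ 0.670.
P(at least one) = 1 − 0.670 = 0.330.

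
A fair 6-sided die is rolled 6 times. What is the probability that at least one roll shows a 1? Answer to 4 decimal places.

P(no roll shows a 1) = (5/6)^6 ≈ 0.3349.
P(at least one) = 1 − 0.3349 = 0.6651.

0.6651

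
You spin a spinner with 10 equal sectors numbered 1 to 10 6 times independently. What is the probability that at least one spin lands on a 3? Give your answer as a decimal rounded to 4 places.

P(no spin lands on a 3) = (9/10)^6 ≈ 0.5314.
P(at least one) = 1 − 0.5314 = 0.4686.

0.4686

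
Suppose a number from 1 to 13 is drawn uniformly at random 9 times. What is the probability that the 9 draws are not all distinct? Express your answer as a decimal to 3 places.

0.976

P(all 9 different) = 13/13 · 12/13 · ··· · 5/13 ≈ 0.024.
P(at least two equal) = 1 − 0.024 = 0.976.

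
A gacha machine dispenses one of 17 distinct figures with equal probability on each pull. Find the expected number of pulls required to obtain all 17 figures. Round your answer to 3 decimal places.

After i distinct types are collected, each trial gives a new one with probability (17−i)/17, so the expected wait for the next new type is 17/(17−i).
E = 17/17 + 17/16 + 17/15 + 17/14 + 17/13 + 17/12 + 17/11 + 17/10 + 17/9 + 17/8 + 17/7 + 17/6 + 17/5 + 17/4 + 17/3 + 17/2 + 17/1 = 42142223/720720 ≈ 58.472.

58.472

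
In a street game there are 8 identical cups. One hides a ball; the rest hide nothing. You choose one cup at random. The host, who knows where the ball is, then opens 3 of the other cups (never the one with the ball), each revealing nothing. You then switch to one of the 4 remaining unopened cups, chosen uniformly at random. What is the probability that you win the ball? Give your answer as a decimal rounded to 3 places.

Your original cup holds the ball with probability 1/8, so the other 7 collectively hold it with probability 7/8.
The host can always find 3 empty cups to open, so the reveals don't change that 7/8; it is now spread over the 4 remaining unopened cups.
P(win by switching) = (7/8) · (1/4) = 7/32 ≈ 0.219.

0.219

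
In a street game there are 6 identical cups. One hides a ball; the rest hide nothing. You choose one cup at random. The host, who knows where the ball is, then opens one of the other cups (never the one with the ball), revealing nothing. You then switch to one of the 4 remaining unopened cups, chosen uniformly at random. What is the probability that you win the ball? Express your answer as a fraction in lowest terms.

Your original cup holds the ball with probability 1/6, so the other 5 collectively hold it with probability 5/6.
The host can always find an empty cup to open, so this doesn't change that 5/6; it is now spread over the 4 remaining unopened cups.
P(win by switching) = (5/6) · (1/4) = 5/24.

5/24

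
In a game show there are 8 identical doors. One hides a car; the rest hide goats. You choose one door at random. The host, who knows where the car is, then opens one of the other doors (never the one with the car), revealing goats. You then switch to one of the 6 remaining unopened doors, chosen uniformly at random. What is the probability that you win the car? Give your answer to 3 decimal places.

Your original door holds the car with probability 1/8, so the other 7 collectively hold it with probability 7/8.
The host can always find an empty door to open, so this doesn't change that 7/8; it is now spread over the 6 remaining unopened doors.
P(win by switching) = (7/8) · (1/6) = 7/48 ≈ 0.146.

0.146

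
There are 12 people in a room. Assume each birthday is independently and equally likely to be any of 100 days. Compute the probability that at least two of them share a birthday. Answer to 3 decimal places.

It's easier to compute the probability that all 12 are distinct.
P(all distinct) = 100/100 · 99/100 · ··· · 89/100 ≈ 0.503.
So the probability of at least one match is 1 − 0.503 = 0.497.

0.497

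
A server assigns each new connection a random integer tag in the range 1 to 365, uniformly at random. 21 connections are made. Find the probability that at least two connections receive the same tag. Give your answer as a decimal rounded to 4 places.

It's easier to compute the probability that all 21 are distinct.
P(all distinct) = 365/365 · 364/365 · ··· · 345/365 ≈ 0.5563.
So the probability of at least one match is 1 − 0.5563 = 0.4437.

0.4437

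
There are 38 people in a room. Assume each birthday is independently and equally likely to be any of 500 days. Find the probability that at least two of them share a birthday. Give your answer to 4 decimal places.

It's easier to compute the probability that all 38 are distinct.
P(all distinct) = 500/500 · 499/500 · ··· · 463/500 ≈ 0.2363.
So the probability of at least one match is 1 − 0.2363 = 0.7637.

0.7637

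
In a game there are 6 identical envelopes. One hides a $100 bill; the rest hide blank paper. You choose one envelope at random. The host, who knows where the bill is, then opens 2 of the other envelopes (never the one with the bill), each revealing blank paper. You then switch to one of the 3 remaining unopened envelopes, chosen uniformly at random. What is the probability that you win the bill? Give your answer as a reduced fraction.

Your original envelope holds the bill with probability 1/6, so the other 5 collectively hold it with probability 5/6.
The host can always find 2 empty envelopes to open, so the reveals don't change that 5/6; it is now spread over the 3 remaining unopened envelopes.
P(win by switching) = (5/6) · (1/3) = 5/18.

5/18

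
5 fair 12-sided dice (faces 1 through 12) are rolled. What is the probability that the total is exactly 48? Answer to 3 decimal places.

There are 12^5 = 248832 equally likely outcomes.
The number of ordered 5-tuples from {1,…,12} summing to 48 is 1815.
P(sum = 48) = 1815/248832 = 605/82944 ≈ 0.007.

0.007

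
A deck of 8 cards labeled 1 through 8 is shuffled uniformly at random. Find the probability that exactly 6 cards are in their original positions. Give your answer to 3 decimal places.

Choose which 6 of the 8 are fixed: C(8,6) = 28 ways.
The remaining 2 must have no fixed point: D(2) = 1.
P = 28·1/40320 = 1/1440 ≈ 0.001.

0.001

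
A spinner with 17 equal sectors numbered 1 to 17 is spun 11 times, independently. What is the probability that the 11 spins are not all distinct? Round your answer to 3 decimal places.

0.986

P(all 11 different) = 17/17 · 16/17 · ··· · 7/17 ≈ 0.014.
P(at least two equal) = 1 − 0.014 = 0.986.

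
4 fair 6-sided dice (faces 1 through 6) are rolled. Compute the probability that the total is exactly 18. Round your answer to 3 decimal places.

There are 6^4 = 1296 equally likely outcomes.
The number of ordered 4-tuples from {1,…,6} summing to 18 is 80.
P(sum = 18) = 80/1296 = 5/81 ≈ 0.062.

0.062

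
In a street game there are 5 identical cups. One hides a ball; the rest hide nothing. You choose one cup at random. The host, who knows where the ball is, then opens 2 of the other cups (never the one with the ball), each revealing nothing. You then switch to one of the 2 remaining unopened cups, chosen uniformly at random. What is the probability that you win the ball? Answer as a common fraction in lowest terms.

2/5

Your original cup holds the ball with probability 1/5, so the other 4 collectively hold it with probability 4/5.
The host can always find 2 empty cups to open, so the reveals don't change that 4/5; it is now spread over the 2 remaining unopened cups.
P(win by switching) = (4/5) · (1/2) = 2/5.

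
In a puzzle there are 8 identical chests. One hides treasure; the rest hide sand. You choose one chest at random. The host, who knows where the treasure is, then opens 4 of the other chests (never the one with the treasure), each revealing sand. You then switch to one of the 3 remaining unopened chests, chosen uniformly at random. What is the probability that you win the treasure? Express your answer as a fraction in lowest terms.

Your original chest holds the treasure with probability 1/8, so the other 7 collectively hold it with probability 7/8.
The host can always find 4 empty chests to open, so the reveals don't change that 7/8; it is now spread over the 3 remaining unopened chests.
P(win by switching) = (7/8) · (1/3) = 7/24.

7/24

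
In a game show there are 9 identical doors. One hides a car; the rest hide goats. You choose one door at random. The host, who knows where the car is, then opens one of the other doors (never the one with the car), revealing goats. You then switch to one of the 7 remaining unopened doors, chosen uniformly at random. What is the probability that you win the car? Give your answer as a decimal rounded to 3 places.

0.127

Your original door holds the car with probability 1/9, so the other 8 collectively hold it with probability 8/9.
The host can always find an empty door to open, so this doesn't change that 8/9; it is now spread over the 7 remaining unopened doors.
P(win by switching) = (8/9) · (1/7) = 8/63 ≈ 0.127.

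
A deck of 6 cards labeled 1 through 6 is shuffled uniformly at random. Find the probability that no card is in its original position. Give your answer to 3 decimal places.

0.368

This is the derangement probability: permutations of 6 with no fixed point.
D(6) = 6! · (1 − 1/1! + 1/2! − ··· + (−1)^6/6!) = 265.
P = 265/720 = 53/144 ≈ 0.368.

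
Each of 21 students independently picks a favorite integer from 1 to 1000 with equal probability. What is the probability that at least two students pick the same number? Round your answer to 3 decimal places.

It's easier to compute the probability that all 21 are distinct.
P(all distinct) = 1000/1000 · 999/1000 · ··· · 980/1000 ≈ 0.809.
So the probability of at least one match is 1 − 0.809 = 0.191.

0.191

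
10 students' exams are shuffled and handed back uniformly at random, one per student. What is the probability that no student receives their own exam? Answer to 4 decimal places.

0.3679

This is the derangement probability: permutations of 10 with no fixed point.
D(10) = 10! · (1 − 1/1! + 1/2! − ··· + (−1)^10/10!) = 1334961.
P = 1334961/3628800 = 16481/44800 ≈ 0.3679.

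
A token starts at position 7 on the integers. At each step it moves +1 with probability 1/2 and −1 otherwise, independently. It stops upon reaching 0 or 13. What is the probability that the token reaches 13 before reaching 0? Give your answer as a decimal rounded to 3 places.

With a fair step, P(i) = ½P(i−1) + ½P(i+1) with P(0)=0, P(13)=1 has the linear solution P(i) = i/13.
P(7) = 7/13 ≈ 0.538.

0.538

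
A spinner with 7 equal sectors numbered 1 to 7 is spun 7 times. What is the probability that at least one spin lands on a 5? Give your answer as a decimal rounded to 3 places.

P(no spin lands on a 5) = (6/7)^7 ≈ 0.340.
P(at least one) = 1 − 0.340 = 0.660.

0.660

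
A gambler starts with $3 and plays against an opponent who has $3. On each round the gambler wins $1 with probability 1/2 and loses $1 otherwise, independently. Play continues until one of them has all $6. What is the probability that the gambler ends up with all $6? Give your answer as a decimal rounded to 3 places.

With a fair step, P(i) = ½P(i−1) + ½P(i+1) with P(0)=0, P(6)=1 has the linear solution P(i) = i/6.
P(3) = 3/6 = 1/2 ≈ 0.500.

0.500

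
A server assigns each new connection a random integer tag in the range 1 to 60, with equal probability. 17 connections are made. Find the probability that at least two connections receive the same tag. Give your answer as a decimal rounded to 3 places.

0.919

It's easier to compute the probability that all 17 are distinct.
P(all distinct) = 60/60 · 59/60 · ··· · 44/60 ≈ 0.081.
So the probability of at least one match is 1 − 0.081 = 0.919.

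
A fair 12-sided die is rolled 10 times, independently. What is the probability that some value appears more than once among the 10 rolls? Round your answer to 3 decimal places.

0.996

P(all 10 different) = 12/12 · 11/12 · ··· · 3/12 ≈ 0.004.
P(at least two equal) = 1 − 0.004 = 0.996.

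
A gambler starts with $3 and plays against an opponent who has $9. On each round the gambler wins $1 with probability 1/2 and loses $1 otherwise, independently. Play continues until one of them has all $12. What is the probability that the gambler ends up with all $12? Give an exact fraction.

With a fair step, P(i) = ½P(i−1) + ½P(i+1) with P(0)=0, P(12)=1 has the linear solution P(i) = i/12.
P(3) = 3/12 = 1/4.

1/4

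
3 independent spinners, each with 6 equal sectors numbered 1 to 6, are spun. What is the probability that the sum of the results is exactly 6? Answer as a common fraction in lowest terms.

There are 6^3 = 216 equally likely outcomes.
The number of ordered 3-tuples from {1,…,6} summing to 6 is 10.
P(sum = 6) = 10/216 = 5/108.

5/108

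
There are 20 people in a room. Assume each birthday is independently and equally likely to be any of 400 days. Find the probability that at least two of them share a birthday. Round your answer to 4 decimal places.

0.3830

It's easier to compute the probability that all 20 are distinct.
P(all distinct) = 400/400 · 399/400 · ··· · 381/400 ≈ 0.6170.
So the probability of at least one match is 1 − 0.6170 = 0.3830.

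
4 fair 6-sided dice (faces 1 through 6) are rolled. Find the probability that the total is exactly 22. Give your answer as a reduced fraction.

There are 6^4 = 1296 equally likely outcomes.
The number of ordered 4-tuples from {1,…,6} summing to 22 is 10.
P(sum = 22) = 10/1296 = 5/648.

5/648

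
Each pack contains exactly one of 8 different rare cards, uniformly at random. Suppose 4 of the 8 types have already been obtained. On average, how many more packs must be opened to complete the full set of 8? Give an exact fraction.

Starting from 4 distinct types, each trial gives a new one with probability (8−i)/8 when i types are held, so the wait for the next new type is 8/(8−i).
E = 8/4 + 8/3 + 8/2 + 8/1 = 50/3.

50/3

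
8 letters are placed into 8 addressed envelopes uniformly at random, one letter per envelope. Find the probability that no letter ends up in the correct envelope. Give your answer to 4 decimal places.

0.3679

This is the derangement probability: permutations of 8 with no fixed point.
D(8) = 8! · (1 − 1/1! + 1/2! − ··· + (−1)^8/8!) = 14833.
P = 14833/40320 = 2119/5760 ≈ 0.3679.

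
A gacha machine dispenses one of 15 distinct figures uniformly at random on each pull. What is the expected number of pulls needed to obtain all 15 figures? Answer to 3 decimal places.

After i distinct types are collected, each trial gives a new one with probability (15−i)/15, so the expected wait for the next new type is 15/(15−i).
E = 15/15 + 15/14 + 15/13 + 15/12 + 15/11 + 15/10 + 15/9 + 15/8 + 15/7 + 15/6 + 15/5 + 15/4 + 15/3 + 15/2 + 15/1 = 1195757/24024 ≈ 49.773.

49.773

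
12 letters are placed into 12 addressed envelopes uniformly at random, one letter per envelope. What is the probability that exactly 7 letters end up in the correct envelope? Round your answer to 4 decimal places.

Choose which 7 of the 12 are fixed: C(12,7) = 792 ways.
The remaining 5 must have no fixed point: D(5) = 44.
P = 792·44/479001600 = 11/151200 ≈ 0.0001.

0.0001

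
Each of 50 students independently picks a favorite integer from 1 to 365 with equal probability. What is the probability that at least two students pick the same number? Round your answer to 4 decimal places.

0.9704

It's easier to compute the probability that all 50 are distinct.
P(all distinct) = 365/365 · 364/365 · ··· · 316/365 ≈ 0.0296.
So the probability of at least one match is 1 − 0.0296 = 0.9704.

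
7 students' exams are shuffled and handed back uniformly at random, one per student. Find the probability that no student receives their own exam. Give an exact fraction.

103/280

This is the derangement probability: permutations of 7 with no fixed point.
D(7) = 7! · (1 − 1/1! + 1/2! − ··· + (−1)^7/7!) = 1854.
P = 1854/5040 = 103/280.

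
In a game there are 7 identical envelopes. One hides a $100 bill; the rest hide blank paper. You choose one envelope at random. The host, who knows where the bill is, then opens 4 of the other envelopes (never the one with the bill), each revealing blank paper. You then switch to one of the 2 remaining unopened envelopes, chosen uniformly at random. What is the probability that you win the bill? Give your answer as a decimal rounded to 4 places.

Your original envelope holds the bill with probability 1/7, so the other 6 collectively hold it with probability 6/7.
The host can always find 4 empty envelopes to open, so the reveals don't change that 6/7; it is now spread over the 2 remaining unopened envelopes.
P(win by switching) = (6/7) · (1/2) = 3/7 ≈ 0.4286.

0.4286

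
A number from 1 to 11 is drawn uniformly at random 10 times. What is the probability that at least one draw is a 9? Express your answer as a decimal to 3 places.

0.614

P(no draw is a 9) = (10/11)^10 ≈ 0.386.
P(at least one) = 1 − 0.386 = 0.614.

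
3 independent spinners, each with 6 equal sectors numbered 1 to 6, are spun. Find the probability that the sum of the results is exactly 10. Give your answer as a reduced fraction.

1/8

There are 6^3 = 216 equally likely outcomes.
The number of ordered 3-tuples from {1,…,6} summing to 10 is 27.
P(sum = 10) = 27/216 = 1/8.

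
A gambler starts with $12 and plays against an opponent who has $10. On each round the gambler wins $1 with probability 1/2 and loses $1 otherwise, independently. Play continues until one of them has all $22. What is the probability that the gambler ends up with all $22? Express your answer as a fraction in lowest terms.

6/11

With a fair step, P(i) = ½P(i−1) + ½P(i+1) with P(0)=0, P(22)=1 has the linear solution P(i) = i/22.
P(12) = 12/22 = 6/11.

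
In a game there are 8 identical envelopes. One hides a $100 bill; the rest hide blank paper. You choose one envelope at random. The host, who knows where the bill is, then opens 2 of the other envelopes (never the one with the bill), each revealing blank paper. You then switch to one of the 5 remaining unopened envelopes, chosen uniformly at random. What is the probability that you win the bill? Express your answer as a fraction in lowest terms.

Your original envelope holds the bill with probability 1/8, so the other 7 collectively hold it with probability 7/8.
The host can always find 2 empty envelopes to open, so the reveals don't change that 7/8; it is now spread over the 5 remaining unopened envelopes.
P(win by switching) = (7/8) · (1/5) = 7/40.

7/40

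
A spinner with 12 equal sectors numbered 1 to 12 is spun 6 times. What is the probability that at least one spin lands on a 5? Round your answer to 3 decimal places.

0.407

P(no spin lands on a 5) = (11/12)^6 ≈ 0.593.
P(at least one) = 1 − 0.593 = 0.407.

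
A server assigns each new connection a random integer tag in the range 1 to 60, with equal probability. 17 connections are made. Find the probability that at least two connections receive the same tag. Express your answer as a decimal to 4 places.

0.9186

It's easier to compute the probability that all 17 are distinct.
P(all distinct) = 60/60 · 59/60 · ··· · 44/60 ≈ 0.0814.
So the probability of at least one match is 1 − 0.0814 = 0.9186.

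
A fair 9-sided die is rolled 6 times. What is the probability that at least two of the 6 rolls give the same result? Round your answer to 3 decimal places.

0.886

P(all 6 different) = 9/9 · 8/9 · ··· · 4/9 ≈ 0.114.
P(at least two equal) = 1 − 0.114 = 0.886.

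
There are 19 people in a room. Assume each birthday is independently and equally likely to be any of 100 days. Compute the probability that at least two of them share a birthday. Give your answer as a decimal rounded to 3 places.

0.839

It's easier to compute the probability that all 19 are distinct.
P(all distinct) = 100/100 · 99/100 · ··· · 82/100 ≈ 0.161.
So the probability of at least one match is 1 − 0.161 = 0.839.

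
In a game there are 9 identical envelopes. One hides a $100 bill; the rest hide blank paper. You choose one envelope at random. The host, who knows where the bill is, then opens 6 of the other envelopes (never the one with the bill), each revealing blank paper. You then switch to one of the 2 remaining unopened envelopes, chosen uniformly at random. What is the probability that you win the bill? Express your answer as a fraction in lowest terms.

4/9

Your original envelope holds the bill with probability 1/9, so the other 8 collectively hold it with probability 8/9.
The host can always find 6 empty envelopes to open, so the reveals don't change that 8/9; it is now spread over the 2 remaining unopened envelopes.
P(win by switching) = (8/9) · (1/2) = 4/9.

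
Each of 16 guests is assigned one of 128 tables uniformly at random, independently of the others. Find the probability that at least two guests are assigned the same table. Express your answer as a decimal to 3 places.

It's easier to compute the probability that all 16 are distinct.
P(all distinct) = 128/128 · 127/128 · ··· · 113/128 ≈ 0.376.
So the probability of at least one match is 1 − 0.376 = 0.624.

0.624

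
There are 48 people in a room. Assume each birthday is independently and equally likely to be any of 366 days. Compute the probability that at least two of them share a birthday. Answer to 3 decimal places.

It's easier to compute the probability that all 48 are distinct.
P(all distinct) = 366/366 · 365/366 · ··· · 319/366 ≈ 0.040.
So the probability of at least one match is 1 − 0.040 = 0.960.

0.960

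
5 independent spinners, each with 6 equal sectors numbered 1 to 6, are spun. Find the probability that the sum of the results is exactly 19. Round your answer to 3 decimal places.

0.095

There are 6^5 = 7776 equally likely outcomes.
The number of ordered 5-tuples from {1,…,6} summing to 19 is 735.
P(sum = 19) = 735/7776 = 245/2592 ≈ 0.095.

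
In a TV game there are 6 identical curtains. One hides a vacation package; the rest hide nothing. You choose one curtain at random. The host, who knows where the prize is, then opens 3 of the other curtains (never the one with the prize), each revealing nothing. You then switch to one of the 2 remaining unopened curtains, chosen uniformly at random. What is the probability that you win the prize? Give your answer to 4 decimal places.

Your original curtain holds the prize with probability 1/6, so the other 5 collectively hold it with probability 5/6.
The host can always find 3 empty curtains to open, so the reveals don't change that 5/6; it is now spread over the 2 remaining unopened curtains.
P(win by switching) = (5/6) · (1/2) = 5/12 ≈ 0.4167.

0.4167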